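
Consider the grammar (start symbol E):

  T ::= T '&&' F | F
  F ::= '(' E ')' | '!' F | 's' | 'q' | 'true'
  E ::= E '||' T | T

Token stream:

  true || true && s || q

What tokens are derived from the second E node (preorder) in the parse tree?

[E [E [E [T [F true]]] || [T [T [F true]] && [F s]]] || [T [F q]]]

true || true && s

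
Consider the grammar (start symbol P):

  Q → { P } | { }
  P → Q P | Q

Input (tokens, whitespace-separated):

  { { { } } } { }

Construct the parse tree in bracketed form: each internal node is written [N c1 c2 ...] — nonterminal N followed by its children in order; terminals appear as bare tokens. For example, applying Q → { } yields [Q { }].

P
Q P
{ P } P
{ Q } P
{ { P } } P
{ { Q } } P
{ { { } } } P
{ { { } } } Q
{ { { } } } { }

[P [Q { [P [Q { [P [Q { }]] }]] }] [P [Q { }]]]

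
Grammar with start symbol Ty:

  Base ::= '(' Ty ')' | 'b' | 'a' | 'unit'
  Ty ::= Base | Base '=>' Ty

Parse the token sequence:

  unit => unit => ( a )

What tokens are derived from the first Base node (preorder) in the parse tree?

unit

[Ty [Base unit] => [Ty [Base unit] => [Ty [Base ( [Ty [Base a]] )]]]]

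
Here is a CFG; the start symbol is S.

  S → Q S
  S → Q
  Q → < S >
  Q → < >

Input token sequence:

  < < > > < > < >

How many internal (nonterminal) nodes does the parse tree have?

[S [Q < [S [Q < >]] >] [S [Q < >] [S [Q < >]]]]

8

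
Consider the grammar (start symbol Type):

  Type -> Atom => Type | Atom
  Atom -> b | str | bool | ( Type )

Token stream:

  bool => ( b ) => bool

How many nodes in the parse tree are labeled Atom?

4

[Type [Atom bool] => [Type [Atom ( [Type [Atom b]] )] => [Type [Atom bool]]]]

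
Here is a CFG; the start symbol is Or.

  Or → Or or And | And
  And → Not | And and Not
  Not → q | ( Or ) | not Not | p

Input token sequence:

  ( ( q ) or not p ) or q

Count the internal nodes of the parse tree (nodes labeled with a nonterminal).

16

[Or [Or [And [Not ( [Or [Or [And [Not ( [Or [And [Not q]]] )]]] or [And [Not not [Not p]]]] )]]] or [And [Not q]]]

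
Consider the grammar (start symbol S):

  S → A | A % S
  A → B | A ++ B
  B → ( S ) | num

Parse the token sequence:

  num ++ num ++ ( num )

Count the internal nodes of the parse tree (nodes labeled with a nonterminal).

[S [A [A [A [B num]] ++ [B num]] ++ [B ( [S [A [B num]]] )]]]

10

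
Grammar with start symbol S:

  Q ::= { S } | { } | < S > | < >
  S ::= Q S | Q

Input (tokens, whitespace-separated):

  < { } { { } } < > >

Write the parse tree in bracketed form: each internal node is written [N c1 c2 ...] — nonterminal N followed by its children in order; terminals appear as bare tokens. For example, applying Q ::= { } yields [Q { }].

[S [Q < [S [Q { }] [S [Q { [S [Q { }]] }] [S [Q < >]]]] >]]

S
Q
< S >
< Q S >
< { } S >
< { } Q S >
< { } { S } S >
< { } { Q } S >
< { } { { } } S >
< { } { { } } Q >
< { } { { } } < > >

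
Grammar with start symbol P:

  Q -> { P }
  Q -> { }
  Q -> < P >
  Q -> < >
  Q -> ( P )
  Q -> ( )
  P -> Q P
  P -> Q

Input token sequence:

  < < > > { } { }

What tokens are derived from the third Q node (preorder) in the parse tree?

[P [Q < [P [Q < >]] >] [P [Q { }] [P [Q { }]]]]

{ }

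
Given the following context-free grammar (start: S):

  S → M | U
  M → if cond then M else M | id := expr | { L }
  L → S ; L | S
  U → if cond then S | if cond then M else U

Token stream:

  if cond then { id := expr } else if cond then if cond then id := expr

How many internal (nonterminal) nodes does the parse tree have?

[S [U if cond then [M { [L [S [M id := expr]]] }] else [U if cond then [S [U if cond then [S [M id := expr]]]]]]]

11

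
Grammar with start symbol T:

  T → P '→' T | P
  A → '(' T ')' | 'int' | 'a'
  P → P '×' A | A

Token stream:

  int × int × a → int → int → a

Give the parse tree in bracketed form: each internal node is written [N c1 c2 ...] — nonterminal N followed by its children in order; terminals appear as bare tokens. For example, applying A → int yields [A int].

[T [P [P [P [A int]] × [A int]] × [A a]] → [T [P [A int]] → [T [P [A int]] → [T [P [A a]]]]]]

T
P → T
P × A → T
P × A × A → T
A × A × A → T
int × A × A → T
int × int × A → T
int × int × a → T
int × int × a → P → T
int × int × a → A → T
int × int × a → int → T
int × int × a → int → P → T
int × int × a → int → A → T
int × int × a → int → int → T
int × int × a → int → int → P
int × int × a → int → int → A
int × int × a → int → int → a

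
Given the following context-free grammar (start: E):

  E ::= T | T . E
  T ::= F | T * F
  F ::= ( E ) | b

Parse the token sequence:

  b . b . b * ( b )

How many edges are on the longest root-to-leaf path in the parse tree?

[E [T [F b]] . [E [T [F b]] . [E [T [T [F b]] * [F ( [E [T [F b]]] )]]]]]

8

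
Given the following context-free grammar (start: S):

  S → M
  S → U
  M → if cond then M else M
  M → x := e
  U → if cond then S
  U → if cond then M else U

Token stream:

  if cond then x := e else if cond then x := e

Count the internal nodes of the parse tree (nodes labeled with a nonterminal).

[S [U if cond then [M x := e] else [U if cond then [S [M x := e]]]]]

6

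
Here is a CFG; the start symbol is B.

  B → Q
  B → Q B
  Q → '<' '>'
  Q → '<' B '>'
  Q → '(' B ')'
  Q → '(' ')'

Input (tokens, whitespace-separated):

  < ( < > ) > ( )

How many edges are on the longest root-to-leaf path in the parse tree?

6

[B [Q < [B [Q ( [B [Q < >]] )]] >] [B [Q ( )]]]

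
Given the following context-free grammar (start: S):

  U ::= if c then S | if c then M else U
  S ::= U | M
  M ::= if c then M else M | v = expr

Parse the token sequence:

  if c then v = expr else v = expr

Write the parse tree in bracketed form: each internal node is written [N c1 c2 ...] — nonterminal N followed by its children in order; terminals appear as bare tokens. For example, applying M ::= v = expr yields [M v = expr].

S
M
if c then M else M
if c then v = expr else M
if c then v = expr else v = expr

[S [M if c then [M v = expr] else [M v = expr]]]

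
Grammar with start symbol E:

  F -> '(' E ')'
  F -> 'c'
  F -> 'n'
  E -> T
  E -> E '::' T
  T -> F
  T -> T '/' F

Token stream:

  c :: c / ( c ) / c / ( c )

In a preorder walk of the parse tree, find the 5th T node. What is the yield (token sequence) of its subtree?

c

[E [E [T [F c]]] :: [T [T [T [T [F c]] / [F ( [E [T [F c]]] )]] / [F c]] / [F ( [E [T [F c]]] )]]]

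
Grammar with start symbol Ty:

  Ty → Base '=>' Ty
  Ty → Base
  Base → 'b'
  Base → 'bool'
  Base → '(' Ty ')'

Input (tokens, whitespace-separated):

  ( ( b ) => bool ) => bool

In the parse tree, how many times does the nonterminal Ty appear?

5

[Ty [Base ( [Ty [Base ( [Ty [Base b]] )] => [Ty [Base bool]]] )] => [Ty [Base bool]]]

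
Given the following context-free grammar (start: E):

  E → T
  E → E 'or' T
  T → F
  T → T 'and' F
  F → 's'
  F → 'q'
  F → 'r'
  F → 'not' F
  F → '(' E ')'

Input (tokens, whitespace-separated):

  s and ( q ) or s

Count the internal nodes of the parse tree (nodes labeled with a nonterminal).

[E [E [T [T [F s]] and [F ( [E [T [F q]]] )]]] or [T [F s]]]

11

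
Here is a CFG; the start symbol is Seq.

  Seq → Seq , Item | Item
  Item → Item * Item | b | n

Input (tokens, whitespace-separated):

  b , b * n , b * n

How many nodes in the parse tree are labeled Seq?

3

[Seq [Seq [Seq [Item b]] , [Item [Item b] * [Item n]]] , [Item [Item b] * [Item n]]]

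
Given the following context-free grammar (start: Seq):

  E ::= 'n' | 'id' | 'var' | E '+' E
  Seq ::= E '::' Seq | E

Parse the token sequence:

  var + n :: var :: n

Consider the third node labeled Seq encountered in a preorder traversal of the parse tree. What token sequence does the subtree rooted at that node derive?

[Seq [E [E var] + [E n]] :: [Seq [E var] :: [Seq [E n]]]]

n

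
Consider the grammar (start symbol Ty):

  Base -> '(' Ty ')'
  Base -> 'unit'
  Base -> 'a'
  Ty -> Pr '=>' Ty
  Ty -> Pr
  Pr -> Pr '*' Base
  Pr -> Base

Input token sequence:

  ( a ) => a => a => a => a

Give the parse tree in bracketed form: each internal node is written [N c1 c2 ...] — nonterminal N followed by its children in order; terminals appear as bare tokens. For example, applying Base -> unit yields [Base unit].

[Ty [Pr [Base ( [Ty [Pr [Base a]]] )]] => [Ty [Pr [Base a]] => [Ty [Pr [Base a]] => [Ty [Pr [Base a]] => [Ty [Pr [Base a]]]]]]]

Ty
Pr => Ty
Base => Ty
( Ty ) => Ty
( Pr ) => Ty
( Base ) => Ty
( a ) => Ty
( a ) => Pr => Ty
( a ) => Base => Ty
( a ) => a => Ty
( a ) => a => Pr => Ty
( a ) => a => Base => Ty
( a ) => a => a => Ty
( a ) => a => a => Pr => Ty
( a ) => a => a => Base => Ty
( a ) => a => a => a => Ty
( a ) => a => a => a => Pr
( a ) => a => a => a => Base
( a ) => a => a => a => a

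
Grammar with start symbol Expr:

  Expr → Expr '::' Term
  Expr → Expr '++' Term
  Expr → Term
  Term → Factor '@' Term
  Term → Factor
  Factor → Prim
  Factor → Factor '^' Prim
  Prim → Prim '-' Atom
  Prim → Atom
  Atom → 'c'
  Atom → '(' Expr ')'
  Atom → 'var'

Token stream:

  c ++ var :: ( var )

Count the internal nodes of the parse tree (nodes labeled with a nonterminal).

20

[Expr [Expr [Expr [Term [Factor [Prim [Atom c]]]]] ++ [Term [Factor [Prim [Atom var]]]]] :: [Term [Factor [Prim [Atom ( [Expr [Term [Factor [Prim [Atom var]]]]] )]]]]]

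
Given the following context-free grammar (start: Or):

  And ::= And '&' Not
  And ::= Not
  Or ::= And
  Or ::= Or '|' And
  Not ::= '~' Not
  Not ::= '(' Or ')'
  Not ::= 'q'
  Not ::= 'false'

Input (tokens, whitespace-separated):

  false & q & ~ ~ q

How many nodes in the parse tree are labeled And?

3

[Or [And [And [And [Not false]] & [Not q]] & [Not ~ [Not ~ [Not q]]]]]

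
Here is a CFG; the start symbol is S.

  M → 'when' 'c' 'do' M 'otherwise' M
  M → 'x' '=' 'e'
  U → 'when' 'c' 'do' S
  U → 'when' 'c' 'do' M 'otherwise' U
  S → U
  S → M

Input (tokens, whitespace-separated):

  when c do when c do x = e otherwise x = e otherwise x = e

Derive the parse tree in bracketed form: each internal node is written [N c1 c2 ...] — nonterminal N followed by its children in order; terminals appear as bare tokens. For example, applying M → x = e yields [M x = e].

[S [M when c do [M when c do [M x = e] otherwise [M x = e]] otherwise [M x = e]]]

S
M
when c do M otherwise M
when c do when c do M otherwise M otherwise M
when c do when c do x = e otherwise M otherwise M
when c do when c do x = e otherwise x = e otherwise M
when c do when c do x = e otherwise x = e otherwise x = e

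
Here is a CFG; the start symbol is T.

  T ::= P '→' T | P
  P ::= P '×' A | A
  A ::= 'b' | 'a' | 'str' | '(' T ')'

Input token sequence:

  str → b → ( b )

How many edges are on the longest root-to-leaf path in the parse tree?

[T [P [A str]] → [T [P [A b]] → [T [P [A ( [T [P [A b]]] )]]]]]

8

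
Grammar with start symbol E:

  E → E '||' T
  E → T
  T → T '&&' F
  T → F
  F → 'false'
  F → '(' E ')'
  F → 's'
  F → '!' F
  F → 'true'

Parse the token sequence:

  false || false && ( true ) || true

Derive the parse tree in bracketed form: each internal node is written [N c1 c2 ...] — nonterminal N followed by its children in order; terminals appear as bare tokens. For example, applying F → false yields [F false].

[E [E [E [T [F false]]] || [T [T [F false]] && [F ( [E [T [F true]]] )]]] || [T [F true]]]

E
E || T
E || T || T
T || T || T
F || T || T
false || T || T
false || T && F || T
false || F && F || T
false || false && F || T
false || false && ( E ) || T
false || false && ( T ) || T
false || false && ( F ) || T
false || false && ( true ) || T
false || false && ( true ) || F
false || false && ( true ) || true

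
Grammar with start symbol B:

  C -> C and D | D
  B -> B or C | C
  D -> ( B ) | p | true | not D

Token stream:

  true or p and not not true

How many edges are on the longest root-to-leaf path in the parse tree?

[B [B [C [D true]]] or [C [C [D p]] and [D not [D not [D true]]]]]

5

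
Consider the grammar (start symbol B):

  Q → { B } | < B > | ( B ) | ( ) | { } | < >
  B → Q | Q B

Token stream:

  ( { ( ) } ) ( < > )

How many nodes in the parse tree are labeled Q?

5

[B [Q ( [B [Q { [B [Q ( )]] }]] )] [B [Q ( [B [Q < >]] )]]]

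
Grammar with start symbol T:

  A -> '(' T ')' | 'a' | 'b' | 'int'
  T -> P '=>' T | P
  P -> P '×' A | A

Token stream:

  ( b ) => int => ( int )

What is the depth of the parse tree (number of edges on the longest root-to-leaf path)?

8

[T [P [A ( [T [P [A b]]] )]] => [T [P [A int]] => [T [P [A ( [T [P [A int]]] )]]]]]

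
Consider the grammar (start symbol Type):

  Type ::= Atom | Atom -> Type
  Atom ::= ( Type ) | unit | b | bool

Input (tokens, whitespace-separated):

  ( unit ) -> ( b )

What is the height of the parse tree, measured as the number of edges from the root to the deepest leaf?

[Type [Atom ( [Type [Atom unit]] )] -> [Type [Atom ( [Type [Atom b]] )]]]

5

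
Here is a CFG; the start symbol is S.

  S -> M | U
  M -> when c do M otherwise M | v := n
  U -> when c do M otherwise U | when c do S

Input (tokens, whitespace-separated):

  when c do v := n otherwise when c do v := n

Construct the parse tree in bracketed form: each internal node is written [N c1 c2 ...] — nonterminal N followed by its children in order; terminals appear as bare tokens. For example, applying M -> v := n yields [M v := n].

S
U
when c do M otherwise U
when c do v := n otherwise U
when c do v := n otherwise when c do S
when c do v := n otherwise when c do M
when c do v := n otherwise when c do v := n

[S [U when c do [M v := n] otherwise [U when c do [S [M v := n]]]]]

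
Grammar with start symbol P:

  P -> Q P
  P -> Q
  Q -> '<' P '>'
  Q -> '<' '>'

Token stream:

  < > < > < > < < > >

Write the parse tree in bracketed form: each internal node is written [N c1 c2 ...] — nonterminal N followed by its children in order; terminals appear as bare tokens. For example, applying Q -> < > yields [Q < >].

[P [Q < >] [P [Q < >] [P [Q < >] [P [Q < [P [Q < >]] >]]]]]

P
Q P
< > P
< > Q P
< > < > P
< > < > Q P
< > < > < > P
< > < > < > Q
< > < > < > < P >
< > < > < > < Q >
< > < > < > < < > >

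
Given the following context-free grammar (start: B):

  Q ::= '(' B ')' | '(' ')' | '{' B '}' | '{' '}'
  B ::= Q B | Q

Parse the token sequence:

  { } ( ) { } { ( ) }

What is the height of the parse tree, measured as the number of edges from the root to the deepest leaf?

[B [Q { }] [B [Q ( )] [B [Q { }] [B [Q { [B [Q ( )]] }]]]]]

7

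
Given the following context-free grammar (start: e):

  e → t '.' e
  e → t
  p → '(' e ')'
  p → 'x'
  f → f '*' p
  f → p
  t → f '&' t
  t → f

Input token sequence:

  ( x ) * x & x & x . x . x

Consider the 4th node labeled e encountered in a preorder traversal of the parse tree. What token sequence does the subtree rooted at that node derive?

[e [t [f [f [p ( [e [t [f [p x]]]] )]] * [p x]] & [t [f [p x]] & [t [f [p x]]]]] . [e [t [f [p x]]] . [e [t [f [p x]]]]]]

x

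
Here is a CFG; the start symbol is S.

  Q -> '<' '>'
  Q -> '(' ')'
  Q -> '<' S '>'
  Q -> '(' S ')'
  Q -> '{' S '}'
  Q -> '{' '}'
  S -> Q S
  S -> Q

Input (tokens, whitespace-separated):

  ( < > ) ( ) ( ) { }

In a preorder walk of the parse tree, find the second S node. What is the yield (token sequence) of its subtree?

< >

[S [Q ( [S [Q < >]] )] [S [Q ( )] [S [Q ( )] [S [Q { }]]]]]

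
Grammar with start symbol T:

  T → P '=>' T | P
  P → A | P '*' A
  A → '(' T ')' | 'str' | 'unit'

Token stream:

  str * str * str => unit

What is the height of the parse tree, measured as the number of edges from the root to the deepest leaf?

5

[T [P [P [P [A str]] * [A str]] * [A str]] => [T [P [A unit]]]]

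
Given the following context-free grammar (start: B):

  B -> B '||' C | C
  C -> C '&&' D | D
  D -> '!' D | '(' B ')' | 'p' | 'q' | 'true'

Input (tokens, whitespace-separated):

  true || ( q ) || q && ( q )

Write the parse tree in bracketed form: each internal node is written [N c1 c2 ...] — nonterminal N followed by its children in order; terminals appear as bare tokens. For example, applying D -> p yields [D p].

B
B || C
B || C || C
C || C || C
D || C || C
true || C || C
true || D || C
true || ( B ) || C
true || ( C ) || C
true || ( D ) || C
true || ( q ) || C
true || ( q ) || C && D
true || ( q ) || D && D
true || ( q ) || q && D
true || ( q ) || q && ( B )
true || ( q ) || q && ( C )
true || ( q ) || q && ( D )
true || ( q ) || q && ( q )

[B [B [B [C [D true]]] || [C [D ( [B [C [D q]]] )]]] || [C [C [D q]] && [D ( [B [C [D q]]] )]]]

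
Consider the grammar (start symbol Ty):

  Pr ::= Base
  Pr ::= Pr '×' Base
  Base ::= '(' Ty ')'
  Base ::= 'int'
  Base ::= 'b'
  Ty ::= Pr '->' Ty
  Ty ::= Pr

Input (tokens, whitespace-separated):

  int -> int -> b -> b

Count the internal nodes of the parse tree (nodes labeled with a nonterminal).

12

[Ty [Pr [Base int]] -> [Ty [Pr [Base int]] -> [Ty [Pr [Base b]] -> [Ty [Pr [Base b]]]]]]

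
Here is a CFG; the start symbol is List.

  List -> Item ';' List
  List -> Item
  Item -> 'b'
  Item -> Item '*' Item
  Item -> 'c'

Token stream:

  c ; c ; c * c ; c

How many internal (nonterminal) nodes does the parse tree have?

10

[List [Item c] ; [List [Item c] ; [List [Item [Item c] * [Item c]] ; [List [Item c]]]]]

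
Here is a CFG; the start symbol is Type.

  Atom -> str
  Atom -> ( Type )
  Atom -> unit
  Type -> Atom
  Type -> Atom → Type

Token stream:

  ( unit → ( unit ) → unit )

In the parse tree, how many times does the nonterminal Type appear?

5

[Type [Atom ( [Type [Atom unit] → [Type [Atom ( [Type [Atom unit]] )] → [Type [Atom unit]]]] )]]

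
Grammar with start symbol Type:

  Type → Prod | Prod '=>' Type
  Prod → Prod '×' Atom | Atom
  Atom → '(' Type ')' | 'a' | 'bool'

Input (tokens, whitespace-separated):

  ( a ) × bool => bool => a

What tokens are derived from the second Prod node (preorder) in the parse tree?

( a )

[Type [Prod [Prod [Atom ( [Type [Prod [Atom a]]] )]] × [Atom bool]] => [Type [Prod [Atom bool]] => [Type [Prod [Atom a]]]]]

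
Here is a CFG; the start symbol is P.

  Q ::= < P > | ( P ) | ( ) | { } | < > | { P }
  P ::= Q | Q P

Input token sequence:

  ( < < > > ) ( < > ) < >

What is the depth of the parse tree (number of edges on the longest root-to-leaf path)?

[P [Q ( [P [Q < [P [Q < >]] >]] )] [P [Q ( [P [Q < >]] )] [P [Q < >]]]]

6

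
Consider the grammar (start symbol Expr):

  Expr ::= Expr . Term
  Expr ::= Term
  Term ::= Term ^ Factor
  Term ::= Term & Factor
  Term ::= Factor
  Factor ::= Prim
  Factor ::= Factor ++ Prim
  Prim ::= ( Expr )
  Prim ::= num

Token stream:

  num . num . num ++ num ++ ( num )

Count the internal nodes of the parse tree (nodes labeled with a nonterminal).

[Expr [Expr [Expr [Term [Factor [Prim num]]]] . [Term [Factor [Prim num]]]] . [Term [Factor [Factor [Factor [Prim num]] ++ [Prim num]] ++ [Prim ( [Expr [Term [Factor [Prim num]]]] )]]]]

20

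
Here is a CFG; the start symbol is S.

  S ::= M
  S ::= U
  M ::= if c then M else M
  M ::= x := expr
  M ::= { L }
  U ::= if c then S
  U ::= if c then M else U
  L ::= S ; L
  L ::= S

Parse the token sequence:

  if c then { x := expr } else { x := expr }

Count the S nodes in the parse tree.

[S [M if c then [M { [L [S [M x := expr]]] }] else [M { [L [S [M x := expr]]] }]]]

3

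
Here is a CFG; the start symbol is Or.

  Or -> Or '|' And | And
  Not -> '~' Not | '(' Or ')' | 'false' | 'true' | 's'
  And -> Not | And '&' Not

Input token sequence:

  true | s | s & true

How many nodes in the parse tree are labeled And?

[Or [Or [Or [And [Not true]]] | [And [Not s]]] | [And [And [Not s]] & [Not true]]]

4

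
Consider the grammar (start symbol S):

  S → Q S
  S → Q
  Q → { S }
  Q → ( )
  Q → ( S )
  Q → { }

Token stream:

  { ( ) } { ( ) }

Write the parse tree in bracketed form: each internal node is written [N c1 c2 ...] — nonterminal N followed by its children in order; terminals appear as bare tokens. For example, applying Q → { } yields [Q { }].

S
Q S
{ S } S
{ Q } S
{ ( ) } S
{ ( ) } Q
{ ( ) } { S }
{ ( ) } { Q }
{ ( ) } { ( ) }

[S [Q { [S [Q ( )]] }] [S [Q { [S [Q ( )]] }]]]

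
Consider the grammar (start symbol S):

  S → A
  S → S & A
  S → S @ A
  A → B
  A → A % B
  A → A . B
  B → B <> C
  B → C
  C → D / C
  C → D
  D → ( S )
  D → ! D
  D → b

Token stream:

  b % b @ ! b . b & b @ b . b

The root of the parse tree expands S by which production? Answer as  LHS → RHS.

[S [S [S [S [A [A [B [C [D b]]]] % [B [C [D b]]]]] @ [A [A [B [C [D ! [D b]]]]] . [B [C [D b]]]]] & [A [B [C [D b]]]]] @ [A [A [B [C [D b]]]] . [B [C [D b]]]]]

S → S @ A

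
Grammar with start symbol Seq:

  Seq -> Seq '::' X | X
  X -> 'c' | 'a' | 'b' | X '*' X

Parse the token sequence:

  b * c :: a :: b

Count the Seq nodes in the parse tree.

3

[Seq [Seq [Seq [X [X b] * [X c]]] :: [X a]] :: [X b]]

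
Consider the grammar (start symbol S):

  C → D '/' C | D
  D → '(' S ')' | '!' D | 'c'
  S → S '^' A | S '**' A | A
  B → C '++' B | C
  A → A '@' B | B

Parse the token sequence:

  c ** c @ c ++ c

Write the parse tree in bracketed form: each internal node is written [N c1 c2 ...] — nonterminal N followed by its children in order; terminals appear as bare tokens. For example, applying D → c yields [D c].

S
S ** A
A ** A
B ** A
C ** A
D ** A
c ** A
c ** A @ B
c ** B @ B
c ** C @ B
c ** D @ B
c ** c @ B
c ** c @ C ++ B
c ** c @ D ++ B
c ** c @ c ++ B
c ** c @ c ++ C
c ** c @ c ++ D
c ** c @ c ++ c

[S [S [A [B [C [D c]]]]] ** [A [A [B [C [D c]]]] @ [B [C [D c]] ++ [B [C [D c]]]]]]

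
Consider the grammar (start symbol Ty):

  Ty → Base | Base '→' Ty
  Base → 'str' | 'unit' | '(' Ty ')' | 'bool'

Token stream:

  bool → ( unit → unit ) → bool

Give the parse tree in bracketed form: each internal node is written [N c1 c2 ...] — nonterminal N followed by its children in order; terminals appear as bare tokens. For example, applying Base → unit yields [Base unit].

[Ty [Base bool] → [Ty [Base ( [Ty [Base unit] → [Ty [Base unit]]] )] → [Ty [Base bool]]]]

Ty
Base → Ty
bool → Ty
bool → Base → Ty
bool → ( Ty ) → Ty
bool → ( Base → Ty ) → Ty
bool → ( unit → Ty ) → Ty
bool → ( unit → Base ) → Ty
bool → ( unit → unit ) → Ty
bool → ( unit → unit ) → Base
bool → ( unit → unit ) → bool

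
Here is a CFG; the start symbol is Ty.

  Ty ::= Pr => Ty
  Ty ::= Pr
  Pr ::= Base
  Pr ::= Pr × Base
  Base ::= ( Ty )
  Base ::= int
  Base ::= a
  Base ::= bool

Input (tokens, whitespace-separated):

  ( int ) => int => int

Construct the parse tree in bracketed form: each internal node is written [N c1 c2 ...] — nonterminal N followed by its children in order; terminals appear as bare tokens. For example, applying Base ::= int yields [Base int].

Ty
Pr => Ty
Base => Ty
( Ty ) => Ty
( Pr ) => Ty
( Base ) => Ty
( int ) => Ty
( int ) => Pr => Ty
( int ) => Base => Ty
( int ) => int => Ty
( int ) => int => Pr
( int ) => int => Base
( int ) => int => int

[Ty [Pr [Base ( [Ty [Pr [Base int]]] )]] => [Ty [Pr [Base int]] => [Ty [Pr [Base int]]]]]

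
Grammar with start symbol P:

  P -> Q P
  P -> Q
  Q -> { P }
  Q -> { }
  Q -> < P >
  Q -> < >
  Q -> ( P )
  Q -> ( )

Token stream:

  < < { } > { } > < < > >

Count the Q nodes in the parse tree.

6

[P [Q < [P [Q < [P [Q { }]] >] [P [Q { }]]] >] [P [Q < [P [Q < >]] >]]]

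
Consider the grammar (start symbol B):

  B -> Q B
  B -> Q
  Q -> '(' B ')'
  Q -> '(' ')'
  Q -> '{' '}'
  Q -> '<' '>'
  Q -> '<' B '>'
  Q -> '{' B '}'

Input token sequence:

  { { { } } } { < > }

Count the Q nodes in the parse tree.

5

[B [Q { [B [Q { [B [Q { }]] }]] }] [B [Q { [B [Q < >]] }]]]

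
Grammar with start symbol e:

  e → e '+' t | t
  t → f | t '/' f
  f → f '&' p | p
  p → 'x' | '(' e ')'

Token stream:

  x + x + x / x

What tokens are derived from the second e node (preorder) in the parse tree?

[e [e [e [t [f [p x]]]] + [t [f [p x]]]] + [t [t [f [p x]]] / [f [p x]]]]

x + x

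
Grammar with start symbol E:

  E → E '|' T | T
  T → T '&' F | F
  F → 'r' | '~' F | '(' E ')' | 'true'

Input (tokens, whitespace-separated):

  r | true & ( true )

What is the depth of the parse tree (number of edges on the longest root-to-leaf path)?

6

[E [E [T [F r]]] | [T [T [F true]] & [F ( [E [T [F true]]] )]]]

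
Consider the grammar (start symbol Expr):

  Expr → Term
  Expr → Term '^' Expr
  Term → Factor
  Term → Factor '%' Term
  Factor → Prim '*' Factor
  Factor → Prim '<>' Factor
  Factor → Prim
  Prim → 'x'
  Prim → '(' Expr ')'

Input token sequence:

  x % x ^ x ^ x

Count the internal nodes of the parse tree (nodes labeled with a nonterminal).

15

[Expr [Term [Factor [Prim x]] % [Term [Factor [Prim x]]]] ^ [Expr [Term [Factor [Prim x]]] ^ [Expr [Term [Factor [Prim x]]]]]]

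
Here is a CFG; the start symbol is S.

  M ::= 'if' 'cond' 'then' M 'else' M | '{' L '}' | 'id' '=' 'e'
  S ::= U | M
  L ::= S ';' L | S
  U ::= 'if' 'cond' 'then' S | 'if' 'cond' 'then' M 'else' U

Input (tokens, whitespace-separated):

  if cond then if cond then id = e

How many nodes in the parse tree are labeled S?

3

[S [U if cond then [S [U if cond then [S [M id = e]]]]]]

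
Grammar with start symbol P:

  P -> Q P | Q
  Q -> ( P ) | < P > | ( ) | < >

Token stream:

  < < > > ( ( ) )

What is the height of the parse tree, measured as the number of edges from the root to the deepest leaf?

5

[P [Q < [P [Q < >]] >] [P [Q ( [P [Q ( )]] )]]]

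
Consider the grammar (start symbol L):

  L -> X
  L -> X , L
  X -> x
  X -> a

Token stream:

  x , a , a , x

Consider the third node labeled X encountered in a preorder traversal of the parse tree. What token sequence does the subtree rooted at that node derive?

a

[L [X x] , [L [X a] , [L [X a] , [L [X x]]]]]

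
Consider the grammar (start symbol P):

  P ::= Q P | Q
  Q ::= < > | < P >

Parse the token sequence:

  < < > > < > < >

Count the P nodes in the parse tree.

4

[P [Q < [P [Q < >]] >] [P [Q < >] [P [Q < >]]]]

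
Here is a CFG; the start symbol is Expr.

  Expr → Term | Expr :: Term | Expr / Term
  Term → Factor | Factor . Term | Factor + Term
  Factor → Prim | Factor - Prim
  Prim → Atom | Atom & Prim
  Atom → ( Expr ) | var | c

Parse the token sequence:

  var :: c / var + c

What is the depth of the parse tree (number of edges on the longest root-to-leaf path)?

[Expr [Expr [Expr [Term [Factor [Prim [Atom var]]]]] :: [Term [Factor [Prim [Atom c]]]]] / [Term [Factor [Prim [Atom var]]] + [Term [Factor [Prim [Atom c]]]]]]

7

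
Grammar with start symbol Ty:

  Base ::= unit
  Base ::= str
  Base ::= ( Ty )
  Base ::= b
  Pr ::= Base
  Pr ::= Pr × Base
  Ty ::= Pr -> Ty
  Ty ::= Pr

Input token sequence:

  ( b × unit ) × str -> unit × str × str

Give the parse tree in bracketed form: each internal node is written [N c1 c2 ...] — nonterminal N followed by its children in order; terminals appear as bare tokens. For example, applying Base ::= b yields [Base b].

Ty
Pr -> Ty
Pr × Base -> Ty
Base × Base -> Ty
( Ty ) × Base -> Ty
( Pr ) × Base -> Ty
( Pr × Base ) × Base -> Ty
( Base × Base ) × Base -> Ty
( b × Base ) × Base -> Ty
( b × unit ) × Base -> Ty
( b × unit ) × str -> Ty
( b × unit ) × str -> Pr
( b × unit ) × str -> Pr × Base
( b × unit ) × str -> Pr × Base × Base
( b × unit ) × str -> Base × Base × Base
( b × unit ) × str -> unit × Base × Base
( b × unit ) × str -> unit × str × Base
( b × unit ) × str -> unit × str × str

[Ty [Pr [Pr [Base ( [Ty [Pr [Pr [Base b]] × [Base unit]]] )]] × [Base str]] -> [Ty [Pr [Pr [Pr [Base unit]] × [Base str]] × [Base str]]]]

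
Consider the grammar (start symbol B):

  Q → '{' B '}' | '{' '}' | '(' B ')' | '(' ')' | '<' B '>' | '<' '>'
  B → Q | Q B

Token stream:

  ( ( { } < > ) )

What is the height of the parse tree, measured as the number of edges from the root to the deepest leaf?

[B [Q ( [B [Q ( [B [Q { }] [B [Q < >]]] )]] )]]

7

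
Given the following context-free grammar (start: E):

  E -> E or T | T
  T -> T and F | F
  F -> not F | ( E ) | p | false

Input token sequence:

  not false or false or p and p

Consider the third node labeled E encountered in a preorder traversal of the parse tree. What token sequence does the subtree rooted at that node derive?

[E [E [E [T [F not [F false]]]] or [T [F false]]] or [T [T [F p]] and [F p]]]

not false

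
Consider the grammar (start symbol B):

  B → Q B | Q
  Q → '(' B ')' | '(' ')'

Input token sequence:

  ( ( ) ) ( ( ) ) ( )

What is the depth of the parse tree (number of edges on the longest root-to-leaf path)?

5

[B [Q ( [B [Q ( )]] )] [B [Q ( [B [Q ( )]] )] [B [Q ( )]]]]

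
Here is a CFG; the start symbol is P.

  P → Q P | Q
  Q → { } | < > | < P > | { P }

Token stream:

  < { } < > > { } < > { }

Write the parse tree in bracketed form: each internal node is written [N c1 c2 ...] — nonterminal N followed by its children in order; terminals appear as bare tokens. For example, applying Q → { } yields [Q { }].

P
Q P
< P > P
< Q P > P
< { } P > P
< { } Q > P
< { } < > > P
< { } < > > Q P
< { } < > > { } P
< { } < > > { } Q P
< { } < > > { } < > P
< { } < > > { } < > Q
< { } < > > { } < > { }

[P [Q < [P [Q { }] [P [Q < >]]] >] [P [Q { }] [P [Q < >] [P [Q { }]]]]]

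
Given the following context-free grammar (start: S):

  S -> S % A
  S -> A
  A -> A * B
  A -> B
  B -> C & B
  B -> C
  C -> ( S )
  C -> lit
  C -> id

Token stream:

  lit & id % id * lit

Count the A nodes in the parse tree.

[S [S [A [B [C lit] & [B [C id]]]]] % [A [A [B [C id]]] * [B [C lit]]]]

3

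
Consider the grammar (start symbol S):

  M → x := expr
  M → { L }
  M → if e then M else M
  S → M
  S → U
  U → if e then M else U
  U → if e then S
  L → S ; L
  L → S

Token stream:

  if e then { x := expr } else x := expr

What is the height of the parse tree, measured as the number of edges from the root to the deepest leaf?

[S [M if e then [M { [L [S [M x := expr]]] }] else [M x := expr]]]

6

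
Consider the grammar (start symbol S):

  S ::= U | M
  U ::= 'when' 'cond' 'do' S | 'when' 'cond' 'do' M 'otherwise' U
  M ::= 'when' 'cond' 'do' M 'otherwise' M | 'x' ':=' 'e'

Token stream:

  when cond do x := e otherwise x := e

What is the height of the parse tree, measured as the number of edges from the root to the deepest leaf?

[S [M when cond do [M x := e] otherwise [M x := e]]]

3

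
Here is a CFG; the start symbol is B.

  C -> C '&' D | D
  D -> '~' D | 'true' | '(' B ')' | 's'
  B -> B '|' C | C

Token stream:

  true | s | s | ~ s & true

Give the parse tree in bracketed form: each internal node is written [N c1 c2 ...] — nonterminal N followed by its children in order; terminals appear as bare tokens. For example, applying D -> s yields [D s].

B
B | C
B | C | C
B | C | C | C
C | C | C | C
D | C | C | C
true | C | C | C
true | D | C | C
true | s | C | C
true | s | D | C
true | s | s | C
true | s | s | C & D
true | s | s | D & D
true | s | s | ~ D & D
true | s | s | ~ s & D
true | s | s | ~ s & true

[B [B [B [B [C [D true]]] | [C [D s]]] | [C [D s]]] | [C [C [D ~ [D s]]] & [D true]]]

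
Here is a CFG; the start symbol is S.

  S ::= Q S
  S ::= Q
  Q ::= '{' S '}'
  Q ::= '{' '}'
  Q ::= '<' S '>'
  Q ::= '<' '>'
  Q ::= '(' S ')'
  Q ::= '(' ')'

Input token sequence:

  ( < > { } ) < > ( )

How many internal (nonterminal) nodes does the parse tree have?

10

[S [Q ( [S [Q < >] [S [Q { }]]] )] [S [Q < >] [S [Q ( )]]]]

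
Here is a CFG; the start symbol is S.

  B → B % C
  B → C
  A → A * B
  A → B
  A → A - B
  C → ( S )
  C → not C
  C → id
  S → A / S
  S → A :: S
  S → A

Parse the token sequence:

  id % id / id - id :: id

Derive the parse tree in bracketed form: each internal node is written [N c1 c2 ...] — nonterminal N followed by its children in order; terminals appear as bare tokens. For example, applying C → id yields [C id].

[S [A [B [B [C id]] % [C id]]] / [S [A [A [B [C id]]] - [B [C id]]] :: [S [A [B [C id]]]]]]

S
A / S
B / S
B % C / S
C % C / S
id % C / S
id % id / S
id % id / A :: S
id % id / A - B :: S
id % id / B - B :: S
id % id / C - B :: S
id % id / id - B :: S
id % id / id - C :: S
id % id / id - id :: S
id % id / id - id :: A
id % id / id - id :: B
id % id / id - id :: C
id % id / id - id :: id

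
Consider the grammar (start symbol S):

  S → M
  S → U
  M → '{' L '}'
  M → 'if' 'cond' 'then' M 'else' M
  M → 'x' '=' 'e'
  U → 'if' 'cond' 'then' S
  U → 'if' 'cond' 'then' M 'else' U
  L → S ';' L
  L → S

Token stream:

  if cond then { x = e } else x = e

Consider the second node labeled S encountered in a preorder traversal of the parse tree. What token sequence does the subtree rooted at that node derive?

[S [M if cond then [M { [L [S [M x = e]]] }] else [M x = e]]]

x = e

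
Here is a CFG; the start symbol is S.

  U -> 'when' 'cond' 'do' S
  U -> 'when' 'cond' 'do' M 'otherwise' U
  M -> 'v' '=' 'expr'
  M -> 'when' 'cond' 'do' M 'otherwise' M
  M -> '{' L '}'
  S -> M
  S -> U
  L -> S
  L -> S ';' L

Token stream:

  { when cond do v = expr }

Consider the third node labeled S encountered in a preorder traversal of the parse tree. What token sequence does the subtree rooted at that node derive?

v = expr

[S [M { [L [S [U when cond do [S [M v = expr]]]]] }]]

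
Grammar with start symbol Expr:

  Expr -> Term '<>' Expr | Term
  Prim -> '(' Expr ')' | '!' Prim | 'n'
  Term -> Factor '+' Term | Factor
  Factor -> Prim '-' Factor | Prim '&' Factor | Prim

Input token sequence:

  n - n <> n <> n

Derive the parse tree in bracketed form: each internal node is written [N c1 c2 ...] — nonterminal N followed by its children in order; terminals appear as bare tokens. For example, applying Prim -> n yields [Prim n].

[Expr [Term [Factor [Prim n] - [Factor [Prim n]]]] <> [Expr [Term [Factor [Prim n]]] <> [Expr [Term [Factor [Prim n]]]]]]

Expr
Term <> Expr
Factor <> Expr
Prim - Factor <> Expr
n - Factor <> Expr
n - Prim <> Expr
n - n <> Expr
n - n <> Term <> Expr
n - n <> Factor <> Expr
n - n <> Prim <> Expr
n - n <> n <> Expr
n - n <> n <> Term
n - n <> n <> Factor
n - n <> n <> Prim
n - n <> n <> n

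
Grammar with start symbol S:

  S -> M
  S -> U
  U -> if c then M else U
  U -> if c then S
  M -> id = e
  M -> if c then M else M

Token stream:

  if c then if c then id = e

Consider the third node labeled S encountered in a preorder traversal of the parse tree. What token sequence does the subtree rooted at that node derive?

[S [U if c then [S [U if c then [S [M id = e]]]]]]

id = e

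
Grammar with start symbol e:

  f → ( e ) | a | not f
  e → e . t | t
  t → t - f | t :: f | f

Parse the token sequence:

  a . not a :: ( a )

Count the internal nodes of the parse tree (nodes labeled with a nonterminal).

[e [e [t [f a]]] . [t [t [f not [f a]]] :: [f ( [e [t [f a]]] )]]]

12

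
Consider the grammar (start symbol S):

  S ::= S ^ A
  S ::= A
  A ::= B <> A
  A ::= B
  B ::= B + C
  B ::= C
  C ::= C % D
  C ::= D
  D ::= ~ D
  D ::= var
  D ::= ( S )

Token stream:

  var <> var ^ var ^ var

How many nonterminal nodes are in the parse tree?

19

[S [S [S [A [B [C [D var]]] <> [A [B [C [D var]]]]]] ^ [A [B [C [D var]]]]] ^ [A [B [C [D var]]]]]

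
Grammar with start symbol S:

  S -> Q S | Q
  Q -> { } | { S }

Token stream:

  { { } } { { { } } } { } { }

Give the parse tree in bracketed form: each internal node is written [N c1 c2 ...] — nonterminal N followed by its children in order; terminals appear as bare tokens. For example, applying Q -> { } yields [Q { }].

S
Q S
{ S } S
{ Q } S
{ { } } S
{ { } } Q S
{ { } } { S } S
{ { } } { Q } S
{ { } } { { S } } S
{ { } } { { Q } } S
{ { } } { { { } } } S
{ { } } { { { } } } Q S
{ { } } { { { } } } { } S
{ { } } { { { } } } { } Q
{ { } } { { { } } } { } { }

[S [Q { [S [Q { }]] }] [S [Q { [S [Q { [S [Q { }]] }]] }] [S [Q { }] [S [Q { }]]]]]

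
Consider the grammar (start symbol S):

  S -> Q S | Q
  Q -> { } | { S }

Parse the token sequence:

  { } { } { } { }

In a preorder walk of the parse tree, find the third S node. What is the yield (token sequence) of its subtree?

{ } { }

[S [Q { }] [S [Q { }] [S [Q { }] [S [Q { }]]]]]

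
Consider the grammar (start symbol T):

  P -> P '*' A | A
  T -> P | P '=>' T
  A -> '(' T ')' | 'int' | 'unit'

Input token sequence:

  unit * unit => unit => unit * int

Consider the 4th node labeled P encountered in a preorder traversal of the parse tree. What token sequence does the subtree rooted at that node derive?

[T [P [P [A unit]] * [A unit]] => [T [P [A unit]] => [T [P [P [A unit]] * [A int]]]]]

unit * int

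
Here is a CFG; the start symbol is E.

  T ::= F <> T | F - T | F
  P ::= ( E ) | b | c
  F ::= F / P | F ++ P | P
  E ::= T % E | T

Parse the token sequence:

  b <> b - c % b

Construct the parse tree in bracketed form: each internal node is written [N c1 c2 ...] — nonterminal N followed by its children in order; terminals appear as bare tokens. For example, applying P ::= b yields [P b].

E
T % E
F <> T % E
P <> T % E
b <> T % E
b <> F - T % E
b <> P - T % E
b <> b - T % E
b <> b - F % E
b <> b - P % E
b <> b - c % E
b <> b - c % T
b <> b - c % F
b <> b - c % P
b <> b - c % b

[E [T [F [P b]] <> [T [F [P b]] - [T [F [P c]]]]] % [E [T [F [P b]]]]]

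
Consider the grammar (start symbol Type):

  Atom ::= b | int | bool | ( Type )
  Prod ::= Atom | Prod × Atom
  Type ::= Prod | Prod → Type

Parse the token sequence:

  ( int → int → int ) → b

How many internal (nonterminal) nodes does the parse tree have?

15

[Type [Prod [Atom ( [Type [Prod [Atom int]] → [Type [Prod [Atom int]] → [Type [Prod [Atom int]]]]] )]] → [Type [Prod [Atom b]]]]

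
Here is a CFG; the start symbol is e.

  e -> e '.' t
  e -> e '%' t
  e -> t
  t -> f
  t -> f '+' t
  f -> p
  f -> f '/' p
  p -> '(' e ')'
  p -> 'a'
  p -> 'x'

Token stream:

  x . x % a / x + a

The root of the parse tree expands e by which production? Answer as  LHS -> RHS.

[e [e [e [t [f [p x]]]] . [t [f [p x]]]] % [t [f [f [p a]] / [p x]] + [t [f [p a]]]]]

e -> e '%' t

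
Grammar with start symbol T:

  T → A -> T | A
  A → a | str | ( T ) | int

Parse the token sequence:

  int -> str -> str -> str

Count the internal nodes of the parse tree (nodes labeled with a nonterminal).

8

[T [A int] -> [T [A str] -> [T [A str] -> [T [A str]]]]]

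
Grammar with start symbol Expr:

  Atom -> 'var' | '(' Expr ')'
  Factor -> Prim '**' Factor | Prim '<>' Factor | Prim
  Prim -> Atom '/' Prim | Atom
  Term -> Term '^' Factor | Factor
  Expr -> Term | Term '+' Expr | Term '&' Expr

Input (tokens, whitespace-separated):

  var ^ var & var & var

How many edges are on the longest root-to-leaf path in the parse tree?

[Expr [Term [Term [Factor [Prim [Atom var]]]] ^ [Factor [Prim [Atom var]]]] & [Expr [Term [Factor [Prim [Atom var]]]] & [Expr [Term [Factor [Prim [Atom var]]]]]]]

7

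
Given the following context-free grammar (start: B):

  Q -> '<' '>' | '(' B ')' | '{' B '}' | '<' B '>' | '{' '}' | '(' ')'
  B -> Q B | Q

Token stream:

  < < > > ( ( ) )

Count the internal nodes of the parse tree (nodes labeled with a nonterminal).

8

[B [Q < [B [Q < >]] >] [B [Q ( [B [Q ( )]] )]]]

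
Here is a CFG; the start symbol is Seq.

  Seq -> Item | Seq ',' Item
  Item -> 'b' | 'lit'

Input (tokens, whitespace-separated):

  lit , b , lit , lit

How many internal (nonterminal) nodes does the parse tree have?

[Seq [Seq [Seq [Seq [Item lit]] , [Item b]] , [Item lit]] , [Item lit]]

8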